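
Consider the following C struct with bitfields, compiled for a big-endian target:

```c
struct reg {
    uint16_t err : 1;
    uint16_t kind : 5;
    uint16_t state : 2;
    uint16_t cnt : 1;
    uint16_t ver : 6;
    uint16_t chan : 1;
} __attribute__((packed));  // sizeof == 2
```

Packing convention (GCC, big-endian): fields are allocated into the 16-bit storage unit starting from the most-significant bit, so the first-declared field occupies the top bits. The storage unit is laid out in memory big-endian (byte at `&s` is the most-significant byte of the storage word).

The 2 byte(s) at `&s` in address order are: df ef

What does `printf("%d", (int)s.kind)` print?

[0]=0xdf [1]=0xef (big-endian) → word 0xdfef
err [15+:1] = (word>>15) & 0x1 = 1
kind [10+:5] = (word>>10) & 0x1f = 23  ←
state [8+:2] = (word>>8) & 0x3 = 3
cnt [7+:1] = (word>>7) & 0x1 = 1
ver [1+:6] = (word>>1) & 0x3f = 55
chan [0+:1] = (word>>0) & 0x1 = 1

23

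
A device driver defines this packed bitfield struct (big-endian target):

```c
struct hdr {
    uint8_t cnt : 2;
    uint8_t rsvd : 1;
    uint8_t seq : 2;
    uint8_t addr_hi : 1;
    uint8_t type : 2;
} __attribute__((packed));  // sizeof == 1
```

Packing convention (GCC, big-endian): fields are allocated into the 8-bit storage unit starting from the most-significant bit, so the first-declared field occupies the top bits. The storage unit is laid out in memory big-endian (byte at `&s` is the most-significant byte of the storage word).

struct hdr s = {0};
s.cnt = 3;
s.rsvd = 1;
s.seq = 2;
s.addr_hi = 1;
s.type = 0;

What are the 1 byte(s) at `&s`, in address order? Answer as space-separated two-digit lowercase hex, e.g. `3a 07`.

f4

[6+:2] cnt=3 & 0x3 = 0x3; word=0xc0
[5+:1] rsvd=1 & 0x1 = 0x1; word=0xe0
[3+:2] seq=2 & 0x3 = 0x2; word=0xf0
[2+:1] addr_hi=1 & 0x1 = 0x1; word=0xf4
[0+:2] type=0 & 0x3 = 0x0; word=0xf4
word = 0xf4 → big-endian bytes:
  [0]=0xf4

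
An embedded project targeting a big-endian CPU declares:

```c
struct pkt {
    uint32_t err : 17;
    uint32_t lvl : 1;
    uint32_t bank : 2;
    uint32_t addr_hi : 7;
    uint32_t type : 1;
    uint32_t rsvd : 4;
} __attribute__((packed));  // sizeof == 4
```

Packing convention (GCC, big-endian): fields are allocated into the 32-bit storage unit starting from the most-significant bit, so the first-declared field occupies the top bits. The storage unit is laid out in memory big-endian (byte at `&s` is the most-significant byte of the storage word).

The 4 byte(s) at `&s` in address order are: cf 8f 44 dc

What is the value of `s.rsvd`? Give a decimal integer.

12

[0]=0xcf [1]=0x8f [2]=0x44 [3]=0xdc (big-endian) → word 0xcf8f44dc
err:17 @ bit 15 → (0xcf8f44dc>>15)&0x1ffff = 0x19f1e
lvl:1 @ bit 14 → (0xcf8f44dc>>14)&0x1 = 0x1
bank:2 @ bit 12 → (0xcf8f44dc>>12)&0x3 = 0x0
addr_hi:7 @ bit 5 → (0xcf8f44dc>>5)&0x7f = 0x26
type:1 @ bit 4 → (0xcf8f44dc>>4)&0x1 = 0x1
rsvd:4 @ bit 0 → (0xcf8f44dc>>0)&0xf = 0xc  ←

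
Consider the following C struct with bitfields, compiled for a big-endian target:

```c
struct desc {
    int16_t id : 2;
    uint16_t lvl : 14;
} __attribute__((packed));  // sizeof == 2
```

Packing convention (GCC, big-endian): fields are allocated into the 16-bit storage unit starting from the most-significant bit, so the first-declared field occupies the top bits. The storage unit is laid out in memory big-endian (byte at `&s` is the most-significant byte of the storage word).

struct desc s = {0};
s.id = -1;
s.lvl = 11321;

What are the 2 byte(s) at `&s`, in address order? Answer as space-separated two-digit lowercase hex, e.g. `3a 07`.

id:2 = -1 → 0x3 << 14 → word 0xc000
lvl:14 = 11321 → 0x2c39 << 0 → word 0xec39
word = 0xec39 → big-endian bytes:
  [0]=0xec  [1]=0x39

ec 39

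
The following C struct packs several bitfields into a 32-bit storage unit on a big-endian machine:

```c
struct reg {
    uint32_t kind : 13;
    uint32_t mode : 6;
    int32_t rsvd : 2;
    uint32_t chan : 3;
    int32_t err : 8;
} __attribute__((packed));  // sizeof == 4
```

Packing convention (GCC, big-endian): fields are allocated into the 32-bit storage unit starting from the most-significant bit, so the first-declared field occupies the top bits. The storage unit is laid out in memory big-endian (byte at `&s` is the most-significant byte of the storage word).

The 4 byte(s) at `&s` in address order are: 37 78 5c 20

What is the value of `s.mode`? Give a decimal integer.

2

[0]=0x37 [1]=0x78 [2]=0x5c [3]=0x20 (big-endian) → word 0x37785c20
kind:13 @ bit 19 → (0x37785c20>>19)&0x1fff = 0x6ef
mode:6 @ bit 13 → (0x37785c20>>13)&0x3f = 0x2  ←
rsvd:2 @ bit 11 → (0x37785c20>>11)&0x3 = 0x3
chan:3 @ bit 8 → (0x37785c20>>8)&0x7 = 0x4
err:8 @ bit 0 → (0x37785c20>>0)&0xff = 0x20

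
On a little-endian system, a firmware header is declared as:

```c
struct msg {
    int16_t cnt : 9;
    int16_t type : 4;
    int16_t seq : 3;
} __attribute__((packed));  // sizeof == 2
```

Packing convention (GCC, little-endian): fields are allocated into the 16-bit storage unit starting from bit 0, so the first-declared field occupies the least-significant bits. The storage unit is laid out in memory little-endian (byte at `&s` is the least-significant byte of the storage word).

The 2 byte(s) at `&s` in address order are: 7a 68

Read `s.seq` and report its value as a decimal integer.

[0]=0x7a [1]=0x68 (little-endian) → word 0x687a
cnt [0+:9] = (word>>0) & 0x1ff = 122
type [9+:4] = (word>>9) & 0xf = 4
seq [13+:3] = (word>>13) & 0x7 = 3  ←
seq signed 3b, MSB=0: value = 3

3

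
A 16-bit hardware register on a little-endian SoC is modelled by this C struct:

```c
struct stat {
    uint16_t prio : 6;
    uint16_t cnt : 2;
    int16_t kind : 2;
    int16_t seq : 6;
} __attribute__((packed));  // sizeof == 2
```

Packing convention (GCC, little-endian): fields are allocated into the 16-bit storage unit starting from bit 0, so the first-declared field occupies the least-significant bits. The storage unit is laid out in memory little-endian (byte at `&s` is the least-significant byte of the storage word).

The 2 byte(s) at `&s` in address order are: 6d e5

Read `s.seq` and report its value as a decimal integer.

[0]=0x6d [1]=0xe5 (little-endian) → word 0xe56d
prio [0+:6] = (word>>0) & 0x3f = 45
cnt [6+:2] = (word>>6) & 0x3 = 1
kind [8+:2] = (word>>8) & 0x3 = 1
seq [10+:6] = (word>>10) & 0x3f = 57  ←
seq signed 6b, MSB=1: 57 - 64 = -7

-7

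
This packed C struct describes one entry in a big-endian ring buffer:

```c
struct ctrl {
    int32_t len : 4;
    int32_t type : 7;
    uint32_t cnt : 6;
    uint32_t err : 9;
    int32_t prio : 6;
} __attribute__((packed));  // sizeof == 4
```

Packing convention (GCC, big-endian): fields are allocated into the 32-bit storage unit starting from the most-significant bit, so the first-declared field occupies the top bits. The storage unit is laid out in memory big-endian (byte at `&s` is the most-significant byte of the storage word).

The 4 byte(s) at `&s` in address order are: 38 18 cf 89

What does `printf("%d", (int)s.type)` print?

-64

[0]=0x38 [1]=0x18 [2]=0xcf [3]=0x89 (big-endian) → word 0x3818cf89
len:4 @ bit 28 → (0x3818cf89>>28)&0xf = 0x3
type:7 @ bit 21 → (0x3818cf89>>21)&0x7f = 0x40  ←
cnt:6 @ bit 15 → (0x3818cf89>>15)&0x3f = 0x31
err:9 @ bit 6 → (0x3818cf89>>6)&0x1ff = 0x13e
prio:6 @ bit 0 → (0x3818cf89>>0)&0x3f = 0x9
type signed 7b, MSB=1: 64 - 128 = -64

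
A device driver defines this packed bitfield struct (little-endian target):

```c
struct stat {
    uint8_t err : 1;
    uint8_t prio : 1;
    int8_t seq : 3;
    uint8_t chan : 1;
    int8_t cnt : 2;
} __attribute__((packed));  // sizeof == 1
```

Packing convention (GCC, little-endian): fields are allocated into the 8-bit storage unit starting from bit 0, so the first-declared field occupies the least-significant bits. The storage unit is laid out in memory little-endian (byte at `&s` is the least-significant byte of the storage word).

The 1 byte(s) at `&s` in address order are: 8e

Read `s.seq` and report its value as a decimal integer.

[0]=0x8e (little-endian) → word 0x8e
err:1 @ bit 0 → (0x8e>>0)&0x1 = 0x0
prio:1 @ bit 1 → (0x8e>>1)&0x1 = 0x1
seq:3 @ bit 2 → (0x8e>>2)&0x7 = 0x3  ←
chan:1 @ bit 5 → (0x8e>>5)&0x1 = 0x0
cnt:2 @ bit 6 → (0x8e>>6)&0x3 = 0x2
seq signed 3b, MSB=0: value = 3

3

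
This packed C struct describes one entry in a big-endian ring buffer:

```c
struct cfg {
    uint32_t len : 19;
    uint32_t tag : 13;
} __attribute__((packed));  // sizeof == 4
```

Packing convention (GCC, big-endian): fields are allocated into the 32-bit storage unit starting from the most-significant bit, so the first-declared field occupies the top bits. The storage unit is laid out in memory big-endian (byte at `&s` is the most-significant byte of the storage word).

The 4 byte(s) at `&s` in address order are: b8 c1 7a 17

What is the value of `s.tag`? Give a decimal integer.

[0]=0xb8 [1]=0xc1 [2]=0x7a [3]=0x17 (big-endian) → word 0xb8c17a17
len [13+:19] = (word>>13) & 0x7ffff = 378379
tag [0+:13] = (word>>0) & 0x1fff = 6679  ←

6679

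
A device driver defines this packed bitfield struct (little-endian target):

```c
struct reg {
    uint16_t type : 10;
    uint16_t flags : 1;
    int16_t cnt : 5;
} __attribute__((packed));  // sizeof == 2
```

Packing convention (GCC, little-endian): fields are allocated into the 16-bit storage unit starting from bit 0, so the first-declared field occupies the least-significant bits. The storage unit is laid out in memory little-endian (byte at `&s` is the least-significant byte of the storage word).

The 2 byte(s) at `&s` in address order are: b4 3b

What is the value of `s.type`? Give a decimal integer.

[0]=0xb4 [1]=0x3b (little-endian) → word 0x3bb4
type [0+:10] = (word>>0) & 0x3ff = 948  ←
flags [10+:1] = (word>>10) & 0x1 = 0
cnt [11+:5] = (word>>11) & 0x1f = 7

948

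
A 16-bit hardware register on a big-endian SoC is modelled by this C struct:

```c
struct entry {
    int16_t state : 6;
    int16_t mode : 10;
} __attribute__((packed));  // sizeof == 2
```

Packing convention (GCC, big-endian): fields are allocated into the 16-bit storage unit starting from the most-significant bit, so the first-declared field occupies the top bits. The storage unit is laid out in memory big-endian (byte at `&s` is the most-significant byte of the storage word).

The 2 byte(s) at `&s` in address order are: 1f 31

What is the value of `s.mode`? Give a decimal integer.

[0]=0x1f [1]=0x31 (big-endian) → word 0x1f31
state:6 @ bit 10 → (0x1f31>>10)&0x3f = 0x7
mode:10 @ bit 0 → (0x1f31>>0)&0x3ff = 0x331  ←
mode signed 10b, MSB=1: 817 - 1024 = -207

-207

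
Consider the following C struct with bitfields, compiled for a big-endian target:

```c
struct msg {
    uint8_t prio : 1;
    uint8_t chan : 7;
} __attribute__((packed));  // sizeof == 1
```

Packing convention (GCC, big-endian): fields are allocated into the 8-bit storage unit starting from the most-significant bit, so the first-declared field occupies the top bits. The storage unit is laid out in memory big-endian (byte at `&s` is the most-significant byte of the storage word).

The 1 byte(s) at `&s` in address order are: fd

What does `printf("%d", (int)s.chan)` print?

[0]=0xfd (big-endian) → word 0xfd
prio:1 @ bit 7 → (0xfd>>7)&0x1 = 0x1
chan:7 @ bit 0 → (0xfd>>0)&0x7f = 0x7d  ←

125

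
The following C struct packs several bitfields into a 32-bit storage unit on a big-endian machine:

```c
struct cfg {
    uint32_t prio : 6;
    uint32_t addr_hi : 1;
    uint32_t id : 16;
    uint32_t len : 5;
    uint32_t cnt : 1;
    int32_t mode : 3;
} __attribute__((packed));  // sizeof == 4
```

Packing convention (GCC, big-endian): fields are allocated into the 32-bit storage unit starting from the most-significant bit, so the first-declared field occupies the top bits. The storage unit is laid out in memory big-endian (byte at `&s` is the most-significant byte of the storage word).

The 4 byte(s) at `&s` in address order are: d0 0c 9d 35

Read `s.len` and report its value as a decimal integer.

[0]=0xd0 [1]=0x0c [2]=0x9d [3]=0x35 (big-endian) → word 0xd00c9d35
prio:6 @ bit 26 → (0xd00c9d35>>26)&0x3f = 0x34
addr_hi:1 @ bit 25 → (0xd00c9d35>>25)&0x1 = 0x0
id:16 @ bit 9 → (0xd00c9d35>>9)&0xffff = 0x64e
len:5 @ bit 4 → (0xd00c9d35>>4)&0x1f = 0x13  ←
cnt:1 @ bit 3 → (0xd00c9d35>>3)&0x1 = 0x0
mode:3 @ bit 0 → (0xd00c9d35>>0)&0x7 = 0x5

19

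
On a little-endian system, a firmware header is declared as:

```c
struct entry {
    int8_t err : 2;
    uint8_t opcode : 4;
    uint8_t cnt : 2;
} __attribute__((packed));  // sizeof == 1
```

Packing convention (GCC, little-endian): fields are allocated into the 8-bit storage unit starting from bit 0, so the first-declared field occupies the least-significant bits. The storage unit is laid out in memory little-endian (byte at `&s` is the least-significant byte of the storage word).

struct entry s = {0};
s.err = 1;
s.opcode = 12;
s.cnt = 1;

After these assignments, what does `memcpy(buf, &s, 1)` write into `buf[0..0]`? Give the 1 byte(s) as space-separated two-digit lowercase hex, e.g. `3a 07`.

err:2 = 1 → 0x1 << 0 → word 0x01
opcode:4 = 12 → 0xc << 2 → word 0x31
cnt:2 = 1 → 0x1 << 6 → word 0x71
word = 0x71 → little-endian bytes:
  [0]=0x71

71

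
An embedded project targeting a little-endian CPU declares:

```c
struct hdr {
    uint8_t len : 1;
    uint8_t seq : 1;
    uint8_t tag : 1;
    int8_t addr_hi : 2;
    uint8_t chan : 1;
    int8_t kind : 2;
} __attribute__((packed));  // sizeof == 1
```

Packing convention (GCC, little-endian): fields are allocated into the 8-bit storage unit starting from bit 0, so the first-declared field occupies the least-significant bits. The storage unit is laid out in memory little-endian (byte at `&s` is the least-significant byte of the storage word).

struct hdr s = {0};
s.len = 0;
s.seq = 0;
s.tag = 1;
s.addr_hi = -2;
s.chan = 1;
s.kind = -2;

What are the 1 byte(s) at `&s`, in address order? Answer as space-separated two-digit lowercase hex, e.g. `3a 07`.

[0+:1] len=0 & 0x1 = 0x0; word=0x00
[1+:1] seq=0 & 0x1 = 0x0; word=0x00
[2+:1] tag=1 & 0x1 = 0x1; word=0x04
[3+:2] addr_hi=-2 & 0x3 = 0x2; word=0x14
[5+:1] chan=1 & 0x1 = 0x1; word=0x34
[6+:2] kind=-2 & 0x3 = 0x2; word=0xb4
word = 0xb4 → little-endian bytes:
  [0]=0xb4

b4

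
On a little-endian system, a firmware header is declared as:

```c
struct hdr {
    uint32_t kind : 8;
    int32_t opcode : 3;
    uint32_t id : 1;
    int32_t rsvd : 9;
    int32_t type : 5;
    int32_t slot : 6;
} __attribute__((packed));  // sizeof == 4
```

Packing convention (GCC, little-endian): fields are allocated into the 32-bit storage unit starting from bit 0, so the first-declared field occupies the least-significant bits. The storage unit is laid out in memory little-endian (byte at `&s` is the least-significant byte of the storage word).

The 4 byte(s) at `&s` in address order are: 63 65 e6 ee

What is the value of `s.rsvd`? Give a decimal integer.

[0]=0x63 [1]=0x65 [2]=0xe6 [3]=0xee (little-endian) → word 0xeee66563
kind:8 @ bit 0 → (0xeee66563>>0)&0xff = 0x63
opcode:3 @ bit 8 → (0xeee66563>>8)&0x7 = 0x5
id:1 @ bit 11 → (0xeee66563>>11)&0x1 = 0x0
rsvd:9 @ bit 12 → (0xeee66563>>12)&0x1ff = 0x66  ←
type:5 @ bit 21 → (0xeee66563>>21)&0x1f = 0x17
slot:6 @ bit 26 → (0xeee66563>>26)&0x3f = 0x3b
rsvd signed 9b, MSB=0: value = 102

102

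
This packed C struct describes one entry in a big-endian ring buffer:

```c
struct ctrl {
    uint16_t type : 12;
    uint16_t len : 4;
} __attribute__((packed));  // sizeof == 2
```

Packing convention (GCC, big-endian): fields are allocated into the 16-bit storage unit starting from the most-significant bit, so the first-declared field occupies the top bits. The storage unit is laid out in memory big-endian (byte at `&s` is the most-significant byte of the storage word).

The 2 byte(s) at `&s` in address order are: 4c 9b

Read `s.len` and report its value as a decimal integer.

11

[0]=0x4c [1]=0x9b (big-endian) → word 0x4c9b
type:12 @ bit 4 → (0x4c9b>>4)&0xfff = 0x4c9
len:4 @ bit 0 → (0x4c9b>>0)&0xf = 0xb  ←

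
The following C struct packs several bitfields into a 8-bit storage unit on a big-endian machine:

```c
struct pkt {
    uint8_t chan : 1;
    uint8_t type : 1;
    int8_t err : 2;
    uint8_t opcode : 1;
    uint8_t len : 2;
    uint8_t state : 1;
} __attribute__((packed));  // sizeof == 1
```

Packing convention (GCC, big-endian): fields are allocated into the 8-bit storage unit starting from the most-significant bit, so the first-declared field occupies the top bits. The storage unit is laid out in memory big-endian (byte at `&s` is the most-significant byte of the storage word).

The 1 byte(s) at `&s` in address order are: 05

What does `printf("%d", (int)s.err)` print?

[0]=0x05 (big-endian) → word 0x05
chan:1 @ bit 7 → (0x05>>7)&0x1 = 0x0
type:1 @ bit 6 → (0x05>>6)&0x1 = 0x0
err:2 @ bit 4 → (0x05>>4)&0x3 = 0x0  ←
opcode:1 @ bit 3 → (0x05>>3)&0x1 = 0x0
len:2 @ bit 1 → (0x05>>1)&0x3 = 0x2
state:1 @ bit 0 → (0x05>>0)&0x1 = 0x1
err signed 2b, MSB=0: value = 0

0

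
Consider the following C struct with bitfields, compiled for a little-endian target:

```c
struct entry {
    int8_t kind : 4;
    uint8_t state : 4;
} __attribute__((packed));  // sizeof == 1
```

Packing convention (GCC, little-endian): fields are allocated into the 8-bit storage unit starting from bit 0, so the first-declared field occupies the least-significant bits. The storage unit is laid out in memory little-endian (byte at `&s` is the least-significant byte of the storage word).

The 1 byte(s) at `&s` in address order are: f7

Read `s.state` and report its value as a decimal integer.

[0]=0xf7 (little-endian) → word 0xf7
kind [0+:4] = (word>>0) & 0xf = 7
state [4+:4] = (word>>4) & 0xf = 15  ←

15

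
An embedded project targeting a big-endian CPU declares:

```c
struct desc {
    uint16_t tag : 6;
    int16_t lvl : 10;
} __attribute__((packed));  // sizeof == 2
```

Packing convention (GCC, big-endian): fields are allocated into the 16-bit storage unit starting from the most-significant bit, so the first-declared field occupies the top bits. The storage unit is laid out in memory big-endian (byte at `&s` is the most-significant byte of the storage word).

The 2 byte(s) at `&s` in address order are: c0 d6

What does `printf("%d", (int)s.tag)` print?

[0]=0xc0 [1]=0xd6 (big-endian) → word 0xc0d6
tag:6 @ bit 10 → (0xc0d6>>10)&0x3f = 0x30  ←
lvl:10 @ bit 0 → (0xc0d6>>0)&0x3ff = 0xd6

48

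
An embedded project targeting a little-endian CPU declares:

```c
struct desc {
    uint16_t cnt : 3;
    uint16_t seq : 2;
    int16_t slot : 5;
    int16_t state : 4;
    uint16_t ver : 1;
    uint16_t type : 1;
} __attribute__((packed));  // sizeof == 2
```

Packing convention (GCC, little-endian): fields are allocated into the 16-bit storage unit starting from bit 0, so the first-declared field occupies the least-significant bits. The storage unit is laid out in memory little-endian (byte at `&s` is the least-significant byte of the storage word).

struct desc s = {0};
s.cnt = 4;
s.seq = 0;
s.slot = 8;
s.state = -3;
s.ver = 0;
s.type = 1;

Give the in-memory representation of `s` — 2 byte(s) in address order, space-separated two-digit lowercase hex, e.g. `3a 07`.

[0+:3] cnt=4 & 0x7 = 0x4; word=0x0004
[3+:2] seq=0 & 0x3 = 0x0; word=0x0004
[5+:5] slot=8 & 0x1f = 0x8; word=0x0104
[10+:4] state=-3 & 0xf = 0xd; word=0x3504
[14+:1] ver=0 & 0x1 = 0x0; word=0x3504
[15+:1] type=1 & 0x1 = 0x1; word=0xb504
word = 0xb504 → little-endian bytes:
  [0]=0x04  [1]=0xb5

04 b5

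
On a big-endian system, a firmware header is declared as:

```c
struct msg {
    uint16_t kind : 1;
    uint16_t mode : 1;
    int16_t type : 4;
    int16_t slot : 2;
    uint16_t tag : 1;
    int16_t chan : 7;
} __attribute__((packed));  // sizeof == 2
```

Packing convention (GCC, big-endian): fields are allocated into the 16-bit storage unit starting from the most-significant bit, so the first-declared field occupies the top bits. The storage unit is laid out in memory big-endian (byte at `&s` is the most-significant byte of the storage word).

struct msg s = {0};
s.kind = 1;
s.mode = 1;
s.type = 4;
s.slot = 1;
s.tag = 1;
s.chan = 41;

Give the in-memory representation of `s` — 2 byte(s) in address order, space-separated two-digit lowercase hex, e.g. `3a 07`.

d1 a9

kind:1 = 1 → 0x1 << 15 → word 0x8000
mode:1 = 1 → 0x1 << 14 → word 0xc000
type:4 = 4 → 0x4 << 10 → word 0xd000
slot:2 = 1 → 0x1 << 8 → word 0xd100
tag:1 = 1 → 0x1 << 7 → word 0xd180
chan:7 = 41 → 0x29 << 0 → word 0xd1a9
word = 0xd1a9 → big-endian bytes:
  [0]=0xd1  [1]=0xa9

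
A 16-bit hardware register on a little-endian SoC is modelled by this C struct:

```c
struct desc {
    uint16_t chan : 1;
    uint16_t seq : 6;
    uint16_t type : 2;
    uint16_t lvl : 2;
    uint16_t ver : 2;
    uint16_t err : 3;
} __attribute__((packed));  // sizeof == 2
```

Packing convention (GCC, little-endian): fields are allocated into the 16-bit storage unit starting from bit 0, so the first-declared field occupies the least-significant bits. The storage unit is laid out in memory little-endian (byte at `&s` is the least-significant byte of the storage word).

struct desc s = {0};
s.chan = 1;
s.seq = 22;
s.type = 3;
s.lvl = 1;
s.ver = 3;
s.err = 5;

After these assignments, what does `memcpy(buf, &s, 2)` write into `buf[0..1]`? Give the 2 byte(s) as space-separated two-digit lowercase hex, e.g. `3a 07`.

[0+:1] chan=1 & 0x1 = 0x1; word=0x0001
[1+:6] seq=22 & 0x3f = 0x16; word=0x002d
[7+:2] type=3 & 0x3 = 0x3; word=0x01ad
[9+:2] lvl=1 & 0x3 = 0x1; word=0x03ad
[11+:2] ver=3 & 0x3 = 0x3; word=0x1bad
[13+:3] err=5 & 0x7 = 0x5; word=0xbbad
word = 0xbbad → little-endian bytes:
  [0]=0xad  [1]=0xbb

ad bb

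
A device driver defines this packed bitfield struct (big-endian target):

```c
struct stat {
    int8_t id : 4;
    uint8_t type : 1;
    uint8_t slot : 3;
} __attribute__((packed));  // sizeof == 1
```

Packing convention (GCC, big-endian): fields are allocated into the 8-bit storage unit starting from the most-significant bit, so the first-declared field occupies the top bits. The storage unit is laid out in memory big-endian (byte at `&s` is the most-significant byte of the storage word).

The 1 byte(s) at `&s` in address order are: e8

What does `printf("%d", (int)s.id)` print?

[0]=0xe8 (big-endian) → word 0xe8
id:4 @ bit 4 → (0xe8>>4)&0xf = 0xe  ←
type:1 @ bit 3 → (0xe8>>3)&0x1 = 0x1
slot:3 @ bit 0 → (0xe8>>0)&0x7 = 0x0
id signed 4b, MSB=1: 14 - 16 = -2

-2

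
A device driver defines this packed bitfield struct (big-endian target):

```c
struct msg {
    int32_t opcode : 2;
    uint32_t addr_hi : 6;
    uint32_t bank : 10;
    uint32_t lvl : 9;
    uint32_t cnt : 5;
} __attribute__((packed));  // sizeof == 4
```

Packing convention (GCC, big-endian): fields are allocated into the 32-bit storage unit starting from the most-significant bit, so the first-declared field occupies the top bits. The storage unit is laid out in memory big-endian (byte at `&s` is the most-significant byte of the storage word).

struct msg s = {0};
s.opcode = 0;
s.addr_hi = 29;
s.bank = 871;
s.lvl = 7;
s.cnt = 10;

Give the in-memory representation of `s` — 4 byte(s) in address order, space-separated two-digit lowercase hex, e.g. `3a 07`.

1d d9 c0 ea

opcode (2b) val=0 bits=0x0 at bit 30: 0x00000000
addr_hi (6b) val=29 bits=0x1d at bit 24: 0x1d000000
bank (10b) val=871 bits=0x367 at bit 14: 0x1dd9c000
lvl (9b) val=7 bits=0x7 at bit 5: 0x1dd9c0e0
cnt (5b) val=10 bits=0xa at bit 0: 0x1dd9c0ea
word = 0x1dd9c0ea → big-endian bytes:
  [0]=0x1d  [1]=0xd9  [2]=0xc0  [3]=0xea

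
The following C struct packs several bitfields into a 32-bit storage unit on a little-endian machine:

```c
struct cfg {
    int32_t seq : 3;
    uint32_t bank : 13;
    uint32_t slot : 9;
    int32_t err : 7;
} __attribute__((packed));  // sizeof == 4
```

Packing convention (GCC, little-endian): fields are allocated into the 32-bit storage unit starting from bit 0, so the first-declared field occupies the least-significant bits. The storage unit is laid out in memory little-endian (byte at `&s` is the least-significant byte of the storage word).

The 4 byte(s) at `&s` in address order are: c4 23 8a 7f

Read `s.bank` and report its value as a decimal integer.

[0]=0xc4 [1]=0x23 [2]=0x8a [3]=0x7f (little-endian) → word 0x7f8a23c4
seq [0+:3] = (word>>0) & 0x7 = 4
bank [3+:13] = (word>>3) & 0x1fff = 1144  ←
slot [16+:9] = (word>>16) & 0x1ff = 394
err [25+:7] = (word>>25) & 0x7f = 63

1144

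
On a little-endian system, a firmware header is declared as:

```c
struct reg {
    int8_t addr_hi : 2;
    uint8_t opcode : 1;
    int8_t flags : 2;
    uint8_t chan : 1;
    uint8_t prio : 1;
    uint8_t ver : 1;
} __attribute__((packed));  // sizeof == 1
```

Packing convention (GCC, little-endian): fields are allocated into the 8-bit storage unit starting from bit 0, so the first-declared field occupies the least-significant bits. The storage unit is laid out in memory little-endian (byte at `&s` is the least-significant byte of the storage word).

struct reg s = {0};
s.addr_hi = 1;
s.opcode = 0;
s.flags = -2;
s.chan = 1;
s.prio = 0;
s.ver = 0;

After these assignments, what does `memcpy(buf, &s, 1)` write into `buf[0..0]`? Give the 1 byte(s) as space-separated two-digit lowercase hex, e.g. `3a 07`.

addr_hi:2 = 1 → 0x1 << 0 → word 0x01
opcode:1 = 0 → 0x0 << 2 → word 0x01
flags:2 = -2 → 0x2 << 3 → word 0x11
chan:1 = 1 → 0x1 << 5 → word 0x31
prio:1 = 0 → 0x0 << 6 → word 0x31
ver:1 = 0 → 0x0 << 7 → word 0x31
word = 0x31 → little-endian bytes:
  [0]=0x31

31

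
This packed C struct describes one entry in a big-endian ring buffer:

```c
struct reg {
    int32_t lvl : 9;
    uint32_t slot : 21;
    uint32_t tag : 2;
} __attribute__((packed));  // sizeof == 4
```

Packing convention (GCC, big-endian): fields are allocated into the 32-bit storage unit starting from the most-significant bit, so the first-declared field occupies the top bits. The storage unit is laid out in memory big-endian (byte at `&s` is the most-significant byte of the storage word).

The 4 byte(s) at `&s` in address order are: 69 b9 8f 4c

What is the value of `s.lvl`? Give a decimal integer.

[0]=0x69 [1]=0xb9 [2]=0x8f [3]=0x4c (big-endian) → word 0x69b98f4c
lvl [23+:9] = (word>>23) & 0x1ff = 211  ←
slot [2+:21] = (word>>2) & 0x1fffff = 943059
tag [0+:2] = (word>>0) & 0x3 = 0
lvl signed 9b, MSB=0: value = 211

211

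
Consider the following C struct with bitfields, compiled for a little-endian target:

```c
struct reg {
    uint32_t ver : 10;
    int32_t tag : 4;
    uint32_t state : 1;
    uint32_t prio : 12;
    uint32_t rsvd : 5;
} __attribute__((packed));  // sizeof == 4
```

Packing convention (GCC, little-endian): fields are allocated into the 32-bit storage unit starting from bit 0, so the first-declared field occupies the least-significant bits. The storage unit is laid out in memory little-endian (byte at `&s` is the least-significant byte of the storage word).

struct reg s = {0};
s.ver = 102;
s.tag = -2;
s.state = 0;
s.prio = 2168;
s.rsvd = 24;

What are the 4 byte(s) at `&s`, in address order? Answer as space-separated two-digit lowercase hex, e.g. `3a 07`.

66 38 3c c4

ver:10 = 102 → 0x66 << 0 → word 0x00000066
tag:4 = -2 → 0xe << 10 → word 0x00003866
state:1 = 0 → 0x0 << 14 → word 0x00003866
prio:12 = 2168 → 0x878 << 15 → word 0x043c3866
rsvd:5 = 24 → 0x18 << 27 → word 0xc43c3866
word = 0xc43c3866 → little-endian bytes:
  [0]=0x66  [1]=0x38  [2]=0x3c  [3]=0xc4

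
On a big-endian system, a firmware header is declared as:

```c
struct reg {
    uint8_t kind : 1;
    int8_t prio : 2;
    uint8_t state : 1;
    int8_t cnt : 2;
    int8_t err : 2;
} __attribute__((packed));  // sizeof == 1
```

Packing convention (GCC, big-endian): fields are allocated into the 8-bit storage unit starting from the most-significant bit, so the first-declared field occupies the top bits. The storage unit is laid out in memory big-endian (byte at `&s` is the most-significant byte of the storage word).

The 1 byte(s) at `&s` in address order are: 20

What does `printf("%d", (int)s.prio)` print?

[0]=0x20 (big-endian) → word 0x20
kind [7+:1] = (word>>7) & 0x1 = 0
prio [5+:2] = (word>>5) & 0x3 = 1  ←
state [4+:1] = (word>>4) & 0x1 = 0
cnt [2+:2] = (word>>2) & 0x3 = 0
err [0+:2] = (word>>0) & 0x3 = 0
prio signed 2b, MSB=0: value = 1

1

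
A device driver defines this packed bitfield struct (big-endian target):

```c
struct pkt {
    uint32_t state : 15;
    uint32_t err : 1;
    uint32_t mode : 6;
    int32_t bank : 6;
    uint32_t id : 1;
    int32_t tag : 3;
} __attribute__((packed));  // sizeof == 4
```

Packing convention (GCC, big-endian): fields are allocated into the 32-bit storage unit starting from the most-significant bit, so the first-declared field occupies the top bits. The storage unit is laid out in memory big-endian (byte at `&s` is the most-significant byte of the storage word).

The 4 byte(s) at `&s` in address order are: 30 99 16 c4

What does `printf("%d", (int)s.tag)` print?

[0]=0x30 [1]=0x99 [2]=0x16 [3]=0xc4 (big-endian) → word 0x309916c4
state:15 @ bit 17 → (0x309916c4>>17)&0x7fff = 0x184c
err:1 @ bit 16 → (0x309916c4>>16)&0x1 = 0x1
mode:6 @ bit 10 → (0x309916c4>>10)&0x3f = 0x5
bank:6 @ bit 4 → (0x309916c4>>4)&0x3f = 0x2c
id:1 @ bit 3 → (0x309916c4>>3)&0x1 = 0x0
tag:3 @ bit 0 → (0x309916c4>>0)&0x7 = 0x4  ←
tag signed 3b, MSB=1: 4 - 8 = -4

-4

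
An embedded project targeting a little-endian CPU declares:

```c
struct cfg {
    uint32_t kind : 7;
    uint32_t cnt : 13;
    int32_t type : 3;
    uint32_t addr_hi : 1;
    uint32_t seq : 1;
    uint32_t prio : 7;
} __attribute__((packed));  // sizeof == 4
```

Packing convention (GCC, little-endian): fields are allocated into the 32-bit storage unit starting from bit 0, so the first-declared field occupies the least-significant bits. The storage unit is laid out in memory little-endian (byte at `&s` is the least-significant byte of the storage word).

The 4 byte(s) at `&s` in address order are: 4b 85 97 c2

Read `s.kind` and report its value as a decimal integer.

[0]=0x4b [1]=0x85 [2]=0x97 [3]=0xc2 (little-endian) → word 0xc297854b
kind:7 @ bit 0 → (0xc297854b>>0)&0x7f = 0x4b  ←
cnt:13 @ bit 7 → (0xc297854b>>7)&0x1fff = 0xf0a
type:3 @ bit 20 → (0xc297854b>>20)&0x7 = 0x1
addr_hi:1 @ bit 23 → (0xc297854b>>23)&0x1 = 0x1
seq:1 @ bit 24 → (0xc297854b>>24)&0x1 = 0x0
prio:7 @ bit 25 → (0xc297854b>>25)&0x7f = 0x61

75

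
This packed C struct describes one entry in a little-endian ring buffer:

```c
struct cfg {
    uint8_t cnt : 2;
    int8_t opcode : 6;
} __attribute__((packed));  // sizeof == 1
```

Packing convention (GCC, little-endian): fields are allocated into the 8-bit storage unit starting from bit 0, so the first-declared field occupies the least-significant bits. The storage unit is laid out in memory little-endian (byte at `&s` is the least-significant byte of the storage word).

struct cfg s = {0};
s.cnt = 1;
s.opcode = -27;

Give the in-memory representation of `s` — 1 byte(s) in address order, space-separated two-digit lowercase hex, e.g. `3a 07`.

95

cnt:2 = 1 → 0x1 << 0 → word 0x01
opcode:6 = -27 → 0x25 << 2 → word 0x95
word = 0x95 → little-endian bytes:
  [0]=0x95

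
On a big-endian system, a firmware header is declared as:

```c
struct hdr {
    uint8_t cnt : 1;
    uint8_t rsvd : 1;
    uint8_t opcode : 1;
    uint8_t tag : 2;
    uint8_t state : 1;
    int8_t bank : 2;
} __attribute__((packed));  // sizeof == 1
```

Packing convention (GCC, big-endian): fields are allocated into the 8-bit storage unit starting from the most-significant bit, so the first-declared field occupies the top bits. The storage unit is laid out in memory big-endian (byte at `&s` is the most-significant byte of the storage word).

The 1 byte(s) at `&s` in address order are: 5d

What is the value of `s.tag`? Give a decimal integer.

[0]=0x5d (big-endian) → word 0x5d
cnt [7+:1] = (word>>7) & 0x1 = 0
rsvd [6+:1] = (word>>6) & 0x1 = 1
opcode [5+:1] = (word>>5) & 0x1 = 0
tag [3+:2] = (word>>3) & 0x3 = 3  ←
state [2+:1] = (word>>2) & 0x1 = 1
bank [0+:2] = (word>>0) & 0x3 = 1

3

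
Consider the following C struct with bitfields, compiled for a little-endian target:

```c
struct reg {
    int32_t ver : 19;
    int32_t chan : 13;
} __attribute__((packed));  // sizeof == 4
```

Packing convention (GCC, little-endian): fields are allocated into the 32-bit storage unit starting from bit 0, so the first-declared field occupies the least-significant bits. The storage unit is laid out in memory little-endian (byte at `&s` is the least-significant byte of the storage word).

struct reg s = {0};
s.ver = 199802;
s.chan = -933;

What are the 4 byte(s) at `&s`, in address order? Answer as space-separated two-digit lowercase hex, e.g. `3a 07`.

ver:19 = 199802 → 0x30c7a << 0 → word 0x00030c7a
chan:13 = -933 → 0x1c5b << 19 → word 0xe2db0c7a
word = 0xe2db0c7a → little-endian bytes:
  [0]=0x7a  [1]=0x0c  [2]=0xdb  [3]=0xe2

7a 0c db e2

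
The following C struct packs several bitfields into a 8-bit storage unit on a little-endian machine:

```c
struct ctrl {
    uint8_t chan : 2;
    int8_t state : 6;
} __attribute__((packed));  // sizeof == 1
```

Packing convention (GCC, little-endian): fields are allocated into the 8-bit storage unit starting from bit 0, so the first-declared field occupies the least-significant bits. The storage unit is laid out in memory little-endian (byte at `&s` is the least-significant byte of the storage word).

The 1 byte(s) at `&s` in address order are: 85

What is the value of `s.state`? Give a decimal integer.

-31

[0]=0x85 (little-endian) → word 0x85
chan:2 @ bit 0 → (0x85>>0)&0x3 = 0x1
state:6 @ bit 2 → (0x85>>2)&0x3f = 0x21  ←
state signed 6b, MSB=1: 33 - 64 = -31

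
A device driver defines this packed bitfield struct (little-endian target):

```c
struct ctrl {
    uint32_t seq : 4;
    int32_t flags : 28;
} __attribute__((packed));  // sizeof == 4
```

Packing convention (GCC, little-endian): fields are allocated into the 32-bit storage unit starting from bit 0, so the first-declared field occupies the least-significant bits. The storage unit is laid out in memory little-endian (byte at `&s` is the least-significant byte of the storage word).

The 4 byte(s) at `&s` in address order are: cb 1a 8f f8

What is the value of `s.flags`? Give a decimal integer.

-7802452

[0]=0xcb [1]=0x1a [2]=0x8f [3]=0xf8 (little-endian) → word 0xf88f1acb
seq:4 @ bit 0 → (0xf88f1acb>>0)&0xf = 0xb
flags:28 @ bit 4 → (0xf88f1acb>>4)&0xfffffff = 0xf88f1ac  ←
flags signed 28b, MSB=1: 260633004 - 268435456 = -7802452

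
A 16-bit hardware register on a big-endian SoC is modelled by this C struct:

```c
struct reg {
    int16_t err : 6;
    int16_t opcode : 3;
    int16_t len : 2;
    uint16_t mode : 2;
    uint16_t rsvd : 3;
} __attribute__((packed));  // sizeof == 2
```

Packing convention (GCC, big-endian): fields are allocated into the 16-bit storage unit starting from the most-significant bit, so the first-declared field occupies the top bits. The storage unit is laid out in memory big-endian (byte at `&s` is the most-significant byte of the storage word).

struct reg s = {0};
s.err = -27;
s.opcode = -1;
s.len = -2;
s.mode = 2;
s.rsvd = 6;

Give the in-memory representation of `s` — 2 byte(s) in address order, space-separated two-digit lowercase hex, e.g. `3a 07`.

97 d6

[10+:6] err=-27 & 0x3f = 0x25; word=0x9400
[7+:3] opcode=-1 & 0x7 = 0x7; word=0x9780
[5+:2] len=-2 & 0x3 = 0x2; word=0x97c0
[3+:2] mode=2 & 0x3 = 0x2; word=0x97d0
[0+:3] rsvd=6 & 0x7 = 0x6; word=0x97d6
word = 0x97d6 → big-endian bytes:
  [0]=0x97  [1]=0xd6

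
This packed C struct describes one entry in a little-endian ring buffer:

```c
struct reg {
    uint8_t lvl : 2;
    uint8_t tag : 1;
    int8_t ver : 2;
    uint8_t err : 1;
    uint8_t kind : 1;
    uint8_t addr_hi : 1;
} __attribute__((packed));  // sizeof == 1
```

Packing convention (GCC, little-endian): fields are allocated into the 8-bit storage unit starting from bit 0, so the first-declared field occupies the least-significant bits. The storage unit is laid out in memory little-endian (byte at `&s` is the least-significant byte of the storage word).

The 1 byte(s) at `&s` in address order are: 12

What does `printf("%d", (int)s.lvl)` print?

2

[0]=0x12 (little-endian) → word 0x12
lvl [0+:2] = (word>>0) & 0x3 = 2  ←
tag [2+:1] = (word>>2) & 0x1 = 0
ver [3+:2] = (word>>3) & 0x3 = 2
err [5+:1] = (word>>5) & 0x1 = 0
kind [6+:1] = (word>>6) & 0x1 = 0
addr_hi [7+:1] = (word>>7) & 0x1 = 0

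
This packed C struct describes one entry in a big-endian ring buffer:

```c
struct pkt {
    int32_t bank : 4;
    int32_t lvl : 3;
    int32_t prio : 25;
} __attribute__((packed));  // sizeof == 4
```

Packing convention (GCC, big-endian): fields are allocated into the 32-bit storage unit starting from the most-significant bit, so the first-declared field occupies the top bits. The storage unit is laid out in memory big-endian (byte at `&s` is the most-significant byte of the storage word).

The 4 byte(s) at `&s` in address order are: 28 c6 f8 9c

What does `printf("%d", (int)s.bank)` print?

[0]=0x28 [1]=0xc6 [2]=0xf8 [3]=0x9c (big-endian) → word 0x28c6f89c
bank:4 @ bit 28 → (0x28c6f89c>>28)&0xf = 0x2  ←
lvl:3 @ bit 25 → (0x28c6f89c>>25)&0x7 = 0x4
prio:25 @ bit 0 → (0x28c6f89c>>0)&0x1ffffff = 0xc6f89c
bank signed 4b, MSB=0: value = 2

2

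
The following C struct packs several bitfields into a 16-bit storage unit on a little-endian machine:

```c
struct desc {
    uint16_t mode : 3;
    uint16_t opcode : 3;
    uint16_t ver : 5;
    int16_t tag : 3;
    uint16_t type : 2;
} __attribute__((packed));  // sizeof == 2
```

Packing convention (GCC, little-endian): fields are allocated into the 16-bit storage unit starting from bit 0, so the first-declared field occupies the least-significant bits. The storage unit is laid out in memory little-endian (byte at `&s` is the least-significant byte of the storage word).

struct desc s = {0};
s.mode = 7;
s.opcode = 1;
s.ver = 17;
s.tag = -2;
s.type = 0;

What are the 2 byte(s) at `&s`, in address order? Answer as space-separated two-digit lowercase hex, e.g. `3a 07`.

4f 34

mode:3 = 7 → 0x7 << 0 → word 0x0007
opcode:3 = 1 → 0x1 << 3 → word 0x000f
ver:5 = 17 → 0x11 << 6 → word 0x044f
tag:3 = -2 → 0x6 << 11 → word 0x344f
type:2 = 0 → 0x0 << 14 → word 0x344f
word = 0x344f → little-endian bytes:
  [0]=0x4f  [1]=0x34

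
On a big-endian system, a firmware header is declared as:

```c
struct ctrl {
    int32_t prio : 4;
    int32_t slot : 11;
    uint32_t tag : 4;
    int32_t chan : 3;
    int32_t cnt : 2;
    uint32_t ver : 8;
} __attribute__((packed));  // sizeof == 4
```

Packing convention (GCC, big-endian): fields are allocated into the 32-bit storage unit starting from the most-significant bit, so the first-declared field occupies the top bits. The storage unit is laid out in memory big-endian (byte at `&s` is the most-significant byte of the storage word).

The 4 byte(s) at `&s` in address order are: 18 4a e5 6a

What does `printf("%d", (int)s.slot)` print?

-987

[0]=0x18 [1]=0x4a [2]=0xe5 [3]=0x6a (big-endian) → word 0x184ae56a
prio:4 @ bit 28 → (0x184ae56a>>28)&0xf = 0x1
slot:11 @ bit 17 → (0x184ae56a>>17)&0x7ff = 0x425  ←
tag:4 @ bit 13 → (0x184ae56a>>13)&0xf = 0x7
chan:3 @ bit 10 → (0x184ae56a>>10)&0x7 = 0x1
cnt:2 @ bit 8 → (0x184ae56a>>8)&0x3 = 0x1
ver:8 @ bit 0 → (0x184ae56a>>0)&0xff = 0x6a
slot signed 11b, MSB=1: 1061 - 2048 = -987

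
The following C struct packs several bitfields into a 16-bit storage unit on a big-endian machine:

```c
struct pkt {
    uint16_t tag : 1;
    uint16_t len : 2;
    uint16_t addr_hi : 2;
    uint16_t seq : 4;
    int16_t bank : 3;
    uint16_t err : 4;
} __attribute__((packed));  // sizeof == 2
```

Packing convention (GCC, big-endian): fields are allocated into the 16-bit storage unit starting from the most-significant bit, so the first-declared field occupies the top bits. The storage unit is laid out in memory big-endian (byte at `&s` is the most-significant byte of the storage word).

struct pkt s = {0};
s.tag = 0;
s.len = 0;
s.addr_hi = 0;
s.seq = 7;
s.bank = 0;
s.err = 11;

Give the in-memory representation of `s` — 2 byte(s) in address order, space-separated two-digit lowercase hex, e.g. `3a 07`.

03 8b

tag (1b) val=0 bits=0x0 at bit 15: 0x0000
len (2b) val=0 bits=0x0 at bit 13: 0x0000
addr_hi (2b) val=0 bits=0x0 at bit 11: 0x0000
seq (4b) val=7 bits=0x7 at bit 7: 0x0380
bank (3b) val=0 bits=0x0 at bit 4: 0x0380
err (4b) val=11 bits=0xb at bit 0: 0x038b
word = 0x038b → big-endian bytes:
  [0]=0x03  [1]=0x8b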